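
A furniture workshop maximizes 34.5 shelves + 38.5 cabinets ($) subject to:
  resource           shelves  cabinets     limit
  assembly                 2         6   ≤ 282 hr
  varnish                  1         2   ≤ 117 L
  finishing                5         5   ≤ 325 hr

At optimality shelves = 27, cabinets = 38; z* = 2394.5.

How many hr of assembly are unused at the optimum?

0

assembly used = 2·27 + 6·38 = 282; slack = 282 − 282 = 0.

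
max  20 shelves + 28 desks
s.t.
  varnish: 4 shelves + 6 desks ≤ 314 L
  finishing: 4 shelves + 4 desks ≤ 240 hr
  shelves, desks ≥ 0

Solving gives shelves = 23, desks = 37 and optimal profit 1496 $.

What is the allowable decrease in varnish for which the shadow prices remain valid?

Binding constraints: varnish, finishing. The basis is B = [[4,6],[4,4]] with det -8.
Per unit decrease in varnish, x* moves by d = (0.5, -0.5).
The basis stays optimal until desks reaches 0; allowable decrease = 74 L.

74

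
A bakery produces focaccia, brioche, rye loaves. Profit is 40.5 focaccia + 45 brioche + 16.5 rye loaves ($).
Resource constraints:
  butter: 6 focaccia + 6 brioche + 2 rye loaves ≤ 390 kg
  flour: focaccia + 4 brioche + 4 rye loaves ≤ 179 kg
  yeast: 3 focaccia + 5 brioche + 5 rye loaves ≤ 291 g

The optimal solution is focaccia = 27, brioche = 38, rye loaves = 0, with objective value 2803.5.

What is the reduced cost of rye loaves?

-2.5

At the optimum: butter uses 390 of 390 (binding); flour uses 179 of 179 (binding); yeast uses 271 of 291 (slack = 20).
By complementary slackness, y = 0 for the non-binding constraint.
Dual feasibility on the basic columns requires 6·y_butter + 1·y_flour = 40.5, 6·y_butter + 4·y_flour = 45.
This yields shadow prices y_butter = 6.5, y_flour = 1.5.
Reduced cost of rye loaves: c₃ − yᵀa₃ = 16.5 − (6.5·2 + 1.5·4) = 16.5 − 19 = -2.5.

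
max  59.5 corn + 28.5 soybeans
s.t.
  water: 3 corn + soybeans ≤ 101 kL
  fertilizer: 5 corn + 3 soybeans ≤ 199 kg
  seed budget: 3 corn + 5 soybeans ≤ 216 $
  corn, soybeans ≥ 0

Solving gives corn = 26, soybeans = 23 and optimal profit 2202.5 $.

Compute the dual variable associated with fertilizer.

6.5

At the optimum: water uses 101 of 101 (binding); fertilizer uses 199 of 199 (binding); seed budget uses 193 of 216 (slack = 23).
Since seed budget is not tight, its dual is 0.
From A_Bᵀ y = c: 3·y_water + 5·y_fertilizer = 59.5; 1·y_water + 3·y_fertilizer = 28.5.
→ y_water = 9 and y_fertilizer = 6.5.
Shadow price of fertilizer = 6.5.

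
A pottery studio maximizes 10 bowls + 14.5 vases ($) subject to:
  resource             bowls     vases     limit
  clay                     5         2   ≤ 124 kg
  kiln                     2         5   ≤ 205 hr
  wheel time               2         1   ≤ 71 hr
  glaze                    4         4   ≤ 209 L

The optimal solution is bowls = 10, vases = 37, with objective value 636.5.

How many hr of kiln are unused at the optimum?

0

kiln used = 2·10 + 5·37 = 205; slack = 205 − 205 = 0.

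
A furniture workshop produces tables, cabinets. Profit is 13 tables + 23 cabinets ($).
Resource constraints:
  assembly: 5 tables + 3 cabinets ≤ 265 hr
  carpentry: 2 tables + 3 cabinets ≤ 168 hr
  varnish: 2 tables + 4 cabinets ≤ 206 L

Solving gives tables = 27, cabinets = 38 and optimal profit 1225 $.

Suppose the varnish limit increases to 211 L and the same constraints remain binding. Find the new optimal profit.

Check each constraint at x*: assembly 249/265 (slack 16); carpentry 168/168 (tight); varnish 206/206 (tight).
By complementary slackness, y = 0 for the non-binding constraint.
Dual feasibility on the basic columns requires 2·y_carpentry + 2·y_varnish = 13, 3·y_carpentry + 4·y_varnish = 23.
→ y_carpentry = 3 and y_varnish = 3.5.
Δz = y_varnish·Δb = 3.5 × (5) = 17.5, so new z* = 1225 + 17.5 = 1242.5.

1242.5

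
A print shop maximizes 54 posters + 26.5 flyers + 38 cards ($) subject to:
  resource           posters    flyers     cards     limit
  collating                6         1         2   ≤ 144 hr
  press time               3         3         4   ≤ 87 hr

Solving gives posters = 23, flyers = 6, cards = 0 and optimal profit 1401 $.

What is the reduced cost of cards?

-1

Check each constraint at x*: collating 144/144 (tight); press time 87/87 (tight).
The binding rows give the dual system: 6·y_collating + 3·y_press time = 54 and 1·y_collating + 3·y_press time = 26.5.
This yields shadow prices y_collating = 5.5, y_press time = 7.
Reduced cost of cards: c₃ − yᵀa₃ = 38 − (5.5·2 + 7·4) = 38 − 39 = -1.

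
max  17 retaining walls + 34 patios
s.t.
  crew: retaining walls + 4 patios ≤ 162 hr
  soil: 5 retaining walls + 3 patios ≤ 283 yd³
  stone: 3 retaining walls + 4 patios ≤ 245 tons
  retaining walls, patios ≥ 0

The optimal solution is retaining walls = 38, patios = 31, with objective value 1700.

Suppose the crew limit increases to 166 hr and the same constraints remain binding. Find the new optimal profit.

1728

Binding: crew and soil. Non-binding: stone (7 unused).
By complementary slackness, y = 0 for the non-binding constraint.
From A_Bᵀ y = c: 1·y_crew + 5·y_soil = 17; 4·y_crew + 3·y_soil = 34.
This yields shadow prices y_crew = 7, y_soil = 2.
Δz = y_crew·Δb = 7 × (4) = 28, so new z* = 1700 + 28 = 1728.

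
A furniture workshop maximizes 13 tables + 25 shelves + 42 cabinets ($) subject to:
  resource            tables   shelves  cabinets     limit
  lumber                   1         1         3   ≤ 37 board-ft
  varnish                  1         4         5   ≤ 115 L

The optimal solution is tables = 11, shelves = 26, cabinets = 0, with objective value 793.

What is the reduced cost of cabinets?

-5

Both lumber and varnish are binding at x*.
From A_Bᵀ y = c: 1·y_lumber + 1·y_varnish = 13; 1·y_lumber + 4·y_varnish = 25.
→ y_lumber = 9 and y_varnish = 4.
Reduced cost of cabinets: c₃ − yᵀa₃ = 42 − (9·3 + 4·5) = 42 − 47 = -5.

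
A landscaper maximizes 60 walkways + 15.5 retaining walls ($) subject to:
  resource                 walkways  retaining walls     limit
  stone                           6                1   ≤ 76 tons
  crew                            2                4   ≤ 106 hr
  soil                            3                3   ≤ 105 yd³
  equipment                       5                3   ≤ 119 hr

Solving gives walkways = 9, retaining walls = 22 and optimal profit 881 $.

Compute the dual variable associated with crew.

1.5

Binding: stone and crew. Non-binding: soil (12 unused), equipment (8 unused).
Since soil, equipment are not tight, their duals are 0.
The binding rows give the dual system: 6·y_stone + 2·y_crew = 60 and 1·y_stone + 4·y_crew = 15.5.
Solving: y_stone = 9.5, y_crew = 1.5.
Shadow price of crew = 1.5.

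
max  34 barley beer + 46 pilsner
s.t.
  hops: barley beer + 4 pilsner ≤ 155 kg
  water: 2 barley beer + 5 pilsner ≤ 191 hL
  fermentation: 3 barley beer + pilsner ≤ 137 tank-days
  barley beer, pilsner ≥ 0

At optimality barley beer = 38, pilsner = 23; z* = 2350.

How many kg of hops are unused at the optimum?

25

hops used = 1·38 + 4·23 = 130; slack = 155 − 130 = 25.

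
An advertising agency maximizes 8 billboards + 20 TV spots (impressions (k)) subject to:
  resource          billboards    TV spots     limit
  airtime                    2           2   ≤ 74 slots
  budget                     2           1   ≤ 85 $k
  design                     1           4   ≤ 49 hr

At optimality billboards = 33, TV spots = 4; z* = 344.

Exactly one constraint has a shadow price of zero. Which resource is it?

airtime: 74/74 (binding)
budget: 70/85 (slack 15)
design: 49/49 (binding)
By complementary slackness, a constraint with positive slack has shadow price 0 → budget.

budget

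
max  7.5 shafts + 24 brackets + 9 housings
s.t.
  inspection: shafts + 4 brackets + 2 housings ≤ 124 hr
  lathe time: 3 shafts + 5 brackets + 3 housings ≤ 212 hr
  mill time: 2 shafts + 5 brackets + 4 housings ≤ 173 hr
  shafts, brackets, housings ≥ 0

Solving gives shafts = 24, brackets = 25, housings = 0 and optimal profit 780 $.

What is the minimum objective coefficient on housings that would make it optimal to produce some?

15

Check each constraint at x*: inspection 124/124 (tight); lathe time 197/212 (slack 15); mill time 173/173 (tight).
Since lathe time is not tight, its dual is 0.
The binding rows give the dual system: 1·y_inspection + 2·y_mill time = 7.5 and 4·y_inspection + 5·y_mill time = 24.
→ y_inspection = 3.5 and y_mill time = 2.
housings enters the basis when its profit ≥ yᵀa₃ = 3.5·2 + 2·4 = 15.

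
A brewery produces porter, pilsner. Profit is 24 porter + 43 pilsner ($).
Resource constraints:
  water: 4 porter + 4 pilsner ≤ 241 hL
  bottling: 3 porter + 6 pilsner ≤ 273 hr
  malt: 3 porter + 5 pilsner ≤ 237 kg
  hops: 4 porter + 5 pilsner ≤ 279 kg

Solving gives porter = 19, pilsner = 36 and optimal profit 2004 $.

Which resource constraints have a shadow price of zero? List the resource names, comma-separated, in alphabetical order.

hops, water

water: 220/241 (slack 21)
bottling: 273/273 (binding)
malt: 237/237 (binding)
hops: 256/279 (slack 23)
By complementary slackness, a constraint with positive slack has shadow price 0 → hops, water.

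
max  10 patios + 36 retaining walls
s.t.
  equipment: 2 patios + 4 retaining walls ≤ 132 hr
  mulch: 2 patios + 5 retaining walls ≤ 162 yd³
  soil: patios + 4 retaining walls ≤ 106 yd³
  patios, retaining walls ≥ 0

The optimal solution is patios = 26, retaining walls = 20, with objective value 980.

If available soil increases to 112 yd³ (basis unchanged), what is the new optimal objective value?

At the optimum: equipment uses 132 of 132 (binding); mulch uses 152 of 162 (slack = 10); soil uses 106 of 106 (binding).
Since mulch is not tight, its dual is 0.
From A_Bᵀ y = c: 2·y_equipment + 1·y_soil = 10; 4·y_equipment + 4·y_soil = 36.
This yields shadow prices y_equipment = 1, y_soil = 8.
Δz = y_soil·Δb = 8 × (6) = 48, so new z* = 980 + 48 = 1028.

1028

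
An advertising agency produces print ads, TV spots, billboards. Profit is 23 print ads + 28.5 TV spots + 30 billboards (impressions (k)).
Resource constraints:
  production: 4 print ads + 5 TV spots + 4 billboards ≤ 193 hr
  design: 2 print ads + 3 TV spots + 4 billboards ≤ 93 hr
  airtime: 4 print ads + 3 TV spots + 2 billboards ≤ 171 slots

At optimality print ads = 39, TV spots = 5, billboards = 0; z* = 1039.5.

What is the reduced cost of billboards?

At the optimum: production uses 181 of 193 (slack = 12); design uses 93 of 93 (binding); airtime uses 171 of 171 (binding).
By complementary slackness, y = 0 for the non-binding constraint.
The binding rows give the dual system: 2·y_design + 4·y_airtime = 23 and 3·y_design + 3·y_airtime = 28.5.
Solving: y_design = 7.5, y_airtime = 2.
Reduced cost of billboards: c₃ − yᵀa₃ = 30 − (7.5·4 + 2·2) = 30 − 34 = -4.

-4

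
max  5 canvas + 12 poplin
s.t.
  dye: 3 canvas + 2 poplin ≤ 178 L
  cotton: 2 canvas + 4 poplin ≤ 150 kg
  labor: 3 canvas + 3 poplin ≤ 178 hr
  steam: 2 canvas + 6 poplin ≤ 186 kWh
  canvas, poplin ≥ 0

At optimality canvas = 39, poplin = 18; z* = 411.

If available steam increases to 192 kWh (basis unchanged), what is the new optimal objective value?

At the optimum: dye uses 153 of 178 (slack = 25); cotton uses 150 of 150 (binding); labor uses 171 of 178 (slack = 7); steam uses 186 of 186 (binding).
By complementary slackness, y = 0 for the non-binding constraints.
The binding rows give the dual system: 2·y_cotton + 2·y_steam = 5 and 4·y_cotton + 6·y_steam = 12.
This yields shadow prices y_cotton = 1.5, y_steam = 1.
Δz = y_steam·Δb = 1 × (6) = 6, so new z* = 411 + 6 = 417.

417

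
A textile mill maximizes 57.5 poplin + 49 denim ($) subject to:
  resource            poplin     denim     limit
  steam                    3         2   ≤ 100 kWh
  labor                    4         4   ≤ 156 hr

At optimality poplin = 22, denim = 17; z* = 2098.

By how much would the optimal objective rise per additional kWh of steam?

8.5

At the optimum: steam uses 100 of 100 (binding); labor uses 156 of 156 (binding).
The binding rows give the dual system: 3·y_steam + 4·y_labor = 57.5 and 2·y_steam + 4·y_labor = 49.
Solving: y_steam = 8.5, y_labor = 8.
Shadow price of steam = 8.5.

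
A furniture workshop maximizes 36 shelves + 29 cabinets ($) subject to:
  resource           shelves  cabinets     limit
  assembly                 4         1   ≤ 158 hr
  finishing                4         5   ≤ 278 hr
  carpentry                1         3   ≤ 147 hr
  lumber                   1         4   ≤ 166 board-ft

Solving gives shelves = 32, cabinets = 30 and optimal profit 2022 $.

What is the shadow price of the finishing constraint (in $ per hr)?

5

Binding: assembly and finishing. Non-binding: carpentry (25 unused), lumber (14 unused).
Slack constraints have shadow price 0 (complementary slackness).
Dual feasibility on the basic columns requires 4·y_assembly + 4·y_finishing = 36, 1·y_assembly + 5·y_finishing = 29.
Solving: y_assembly = 4, y_finishing = 5.
Shadow price of finishing = 5.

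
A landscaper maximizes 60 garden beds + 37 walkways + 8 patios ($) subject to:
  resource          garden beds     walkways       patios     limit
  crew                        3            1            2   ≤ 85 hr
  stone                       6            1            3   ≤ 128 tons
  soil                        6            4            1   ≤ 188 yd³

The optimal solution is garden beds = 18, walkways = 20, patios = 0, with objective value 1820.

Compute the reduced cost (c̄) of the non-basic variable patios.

-4

Check each constraint at x*: crew 74/85 (slack 11); stone 128/128 (tight); soil 188/188 (tight).
By complementary slackness, y = 0 for the non-binding constraint.
Dual feasibility on the basic columns requires 6·y_stone + 6·y_soil = 60, 1·y_stone + 4·y_soil = 37.
This yields shadow prices y_stone = 1, y_soil = 9.
Reduced cost of patios: c₃ − yᵀa₃ = 8 − (1·3 + 9·1) = 8 − 12 = -4.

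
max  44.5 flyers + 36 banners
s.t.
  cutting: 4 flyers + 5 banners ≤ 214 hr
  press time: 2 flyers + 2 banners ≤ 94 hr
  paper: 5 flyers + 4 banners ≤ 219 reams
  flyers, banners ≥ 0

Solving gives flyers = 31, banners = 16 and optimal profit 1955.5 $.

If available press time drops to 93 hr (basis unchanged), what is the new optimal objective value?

1954.5

Check each constraint at x*: cutting 204/214 (slack 10); press time 94/94 (tight); paper 219/219 (tight).
Since cutting is not tight, its dual is 0.
From A_Bᵀ y = c: 2·y_press time + 5·y_paper = 44.5; 2·y_press time + 4·y_paper = 36.
→ y_press time = 1 and y_paper = 8.5.
Δz = y_press time·Δb = 1 × (-1) = -1, so new z* = 1955.5 − 1 = 1954.5.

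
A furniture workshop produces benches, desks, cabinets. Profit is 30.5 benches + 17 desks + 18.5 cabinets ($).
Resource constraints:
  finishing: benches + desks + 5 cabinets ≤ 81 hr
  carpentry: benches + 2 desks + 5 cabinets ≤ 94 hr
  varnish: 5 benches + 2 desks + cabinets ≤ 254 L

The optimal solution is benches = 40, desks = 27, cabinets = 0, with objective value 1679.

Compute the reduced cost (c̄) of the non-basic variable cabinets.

-2

Check each constraint at x*: finishing 67/81 (slack 14); carpentry 94/94 (tight); varnish 254/254 (tight).
Since finishing is not tight, its dual is 0.
Dual feasibility on the basic columns requires 1·y_carpentry + 5·y_varnish = 30.5, 2·y_carpentry + 2·y_varnish = 17.
→ y_carpentry = 3 and y_varnish = 5.5.
Reduced cost of cabinets: c₃ − yᵀa₃ = 18.5 − (3·5 + 5.5·1) = 18.5 − 20.5 = -2.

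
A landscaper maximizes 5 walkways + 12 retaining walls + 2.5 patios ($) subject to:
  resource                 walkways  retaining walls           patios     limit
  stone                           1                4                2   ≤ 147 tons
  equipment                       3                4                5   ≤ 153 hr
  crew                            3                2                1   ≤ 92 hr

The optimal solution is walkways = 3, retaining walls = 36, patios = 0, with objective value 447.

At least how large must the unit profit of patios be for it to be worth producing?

9

At the optimum: stone uses 147 of 147 (binding); equipment uses 153 of 153 (binding); crew uses 81 of 92 (slack = 11).
Since crew is not tight, its dual is 0.
Dual feasibility on the basic columns requires 1·y_stone + 3·y_equipment = 5, 4·y_stone + 4·y_equipment = 12.
This yields shadow prices y_stone = 2, y_equipment = 1.
patios enters the basis when its profit ≥ yᵀa₃ = 2·2 + 1·5 = 9.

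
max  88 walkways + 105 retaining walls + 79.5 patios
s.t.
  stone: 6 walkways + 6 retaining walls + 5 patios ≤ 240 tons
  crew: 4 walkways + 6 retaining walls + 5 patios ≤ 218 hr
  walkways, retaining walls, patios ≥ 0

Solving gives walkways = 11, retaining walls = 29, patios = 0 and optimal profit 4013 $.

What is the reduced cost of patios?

-8

At the optimum: stone uses 240 of 240 (binding); crew uses 218 of 218 (binding).
The binding rows give the dual system: 6·y_stone + 4·y_crew = 88 and 6·y_stone + 6·y_crew = 105.
This yields shadow prices y_stone = 9, y_crew = 8.5.
Reduced cost of patios: c₃ − yᵀa₃ = 79.5 − (9·5 + 8.5·5) = 79.5 − 87.5 = -8.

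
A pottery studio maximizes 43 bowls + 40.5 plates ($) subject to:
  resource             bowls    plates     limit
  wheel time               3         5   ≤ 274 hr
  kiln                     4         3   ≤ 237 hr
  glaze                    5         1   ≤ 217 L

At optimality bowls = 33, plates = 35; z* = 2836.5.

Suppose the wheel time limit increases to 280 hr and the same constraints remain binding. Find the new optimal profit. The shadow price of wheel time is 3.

2854.5

Δb = 6, so new z* = 2836.5 + (3)·(6) = 2836.5 + 18 = 2854.5.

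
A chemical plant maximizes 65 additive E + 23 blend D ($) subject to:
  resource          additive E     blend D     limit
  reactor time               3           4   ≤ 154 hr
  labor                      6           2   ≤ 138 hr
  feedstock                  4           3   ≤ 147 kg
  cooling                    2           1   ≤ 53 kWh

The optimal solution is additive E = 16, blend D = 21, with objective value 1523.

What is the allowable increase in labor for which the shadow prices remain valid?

Binding constraints: labor, cooling. The basis is B = [[6,2],[2,1]] with det 2.
Per unit increase in labor, x* moves by d = (0.5, -1).
The basis stays optimal until blend D reaches 0; allowable increase = 21 hr.

21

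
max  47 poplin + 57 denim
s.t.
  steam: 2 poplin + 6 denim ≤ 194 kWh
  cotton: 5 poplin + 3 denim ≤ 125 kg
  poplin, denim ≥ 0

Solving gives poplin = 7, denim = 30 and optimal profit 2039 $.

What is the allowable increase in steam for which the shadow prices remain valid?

Binding constraints: steam, cotton. The basis is B = [[2,6],[5,3]] with det -24.
Per unit increase in steam, x* moves by d = (-0.125, 0.2083).
The basis stays optimal until poplin reaches 0; allowable increase = 56 kWh.

56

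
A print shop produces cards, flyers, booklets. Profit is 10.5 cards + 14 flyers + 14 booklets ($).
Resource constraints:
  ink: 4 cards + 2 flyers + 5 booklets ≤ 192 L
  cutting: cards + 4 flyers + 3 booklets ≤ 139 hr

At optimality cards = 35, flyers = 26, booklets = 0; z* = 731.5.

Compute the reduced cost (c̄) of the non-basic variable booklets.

Both ink and cutting are binding at x*.
From A_Bᵀ y = c: 4·y_ink + 1·y_cutting = 10.5; 2·y_ink + 4·y_cutting = 14.
This yields shadow prices y_ink = 2, y_cutting = 2.5.
Reduced cost of booklets: c₃ − yᵀa₃ = 14 − (2·5 + 2.5·3) = 14 − 17.5 = -3.5.

-3.5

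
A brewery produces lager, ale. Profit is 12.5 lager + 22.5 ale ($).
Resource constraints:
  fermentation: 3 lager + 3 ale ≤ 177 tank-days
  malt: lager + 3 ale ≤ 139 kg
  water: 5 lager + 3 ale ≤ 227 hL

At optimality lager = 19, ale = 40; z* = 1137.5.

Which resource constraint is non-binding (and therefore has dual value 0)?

water

fermentation: 177/177 (binding)
malt: 139/139 (binding)
water: 215/227 (slack 12)
By complementary slackness, a constraint with positive slack has shadow price 0 → water.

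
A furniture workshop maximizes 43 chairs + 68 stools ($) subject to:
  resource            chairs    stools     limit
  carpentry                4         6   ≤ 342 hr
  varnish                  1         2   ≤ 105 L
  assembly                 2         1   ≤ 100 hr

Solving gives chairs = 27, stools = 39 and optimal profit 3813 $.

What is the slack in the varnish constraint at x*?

varnish used = 1·27 + 2·39 = 105; slack = 105 − 105 = 0.

0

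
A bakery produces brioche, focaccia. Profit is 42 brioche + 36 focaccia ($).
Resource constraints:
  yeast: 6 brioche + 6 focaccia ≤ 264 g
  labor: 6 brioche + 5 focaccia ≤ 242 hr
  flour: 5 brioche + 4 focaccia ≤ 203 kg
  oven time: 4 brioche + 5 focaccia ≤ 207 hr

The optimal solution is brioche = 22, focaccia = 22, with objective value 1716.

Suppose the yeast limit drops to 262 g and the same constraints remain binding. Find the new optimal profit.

At the optimum: yeast uses 264 of 264 (binding); labor uses 242 of 242 (binding); flour uses 198 of 203 (slack = 5); oven time uses 198 of 207 (slack = 9).
By complementary slackness, y = 0 for the non-binding constraints.
Dual feasibility on the basic columns requires 6·y_yeast + 6·y_labor = 42, 6·y_yeast + 5·y_labor = 36.
This yields shadow prices y_yeast = 1, y_labor = 6.
Δz = y_yeast·Δb = 1 × (-2) = -2, so new z* = 1716 − 2 = 1714.

1714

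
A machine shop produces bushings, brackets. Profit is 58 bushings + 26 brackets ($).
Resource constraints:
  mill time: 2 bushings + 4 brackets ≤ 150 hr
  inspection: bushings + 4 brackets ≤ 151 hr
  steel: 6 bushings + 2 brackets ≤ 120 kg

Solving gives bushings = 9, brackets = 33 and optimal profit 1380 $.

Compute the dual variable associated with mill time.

At the optimum: mill time uses 150 of 150 (binding); inspection uses 141 of 151 (slack = 10); steel uses 120 of 120 (binding).
By complementary slackness, y = 0 for the non-binding constraint.
From A_Bᵀ y = c: 2·y_mill time + 6·y_steel = 58; 4·y_mill time + 2·y_steel = 26.
This yields shadow prices y_mill time = 2, y_steel = 9.
Shadow price of mill time = 2.

2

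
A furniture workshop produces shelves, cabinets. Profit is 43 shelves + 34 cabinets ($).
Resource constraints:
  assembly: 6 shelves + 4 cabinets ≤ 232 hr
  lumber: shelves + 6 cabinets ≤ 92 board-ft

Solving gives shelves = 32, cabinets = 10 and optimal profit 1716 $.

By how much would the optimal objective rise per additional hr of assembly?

At the optimum: assembly uses 232 of 232 (binding); lumber uses 92 of 92 (binding).
The binding rows give the dual system: 6·y_assembly + 1·y_lumber = 43 and 4·y_assembly + 6·y_lumber = 34.
Solving: y_assembly = 7, y_lumber = 1.
Shadow price of assembly = 7.

7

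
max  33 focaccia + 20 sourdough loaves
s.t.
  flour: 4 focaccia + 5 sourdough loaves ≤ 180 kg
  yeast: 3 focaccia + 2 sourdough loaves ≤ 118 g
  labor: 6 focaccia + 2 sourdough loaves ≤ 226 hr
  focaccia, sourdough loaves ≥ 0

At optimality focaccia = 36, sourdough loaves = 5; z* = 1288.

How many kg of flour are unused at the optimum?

flour used = 4·36 + 5·5 = 169; slack = 180 − 169 = 11.

11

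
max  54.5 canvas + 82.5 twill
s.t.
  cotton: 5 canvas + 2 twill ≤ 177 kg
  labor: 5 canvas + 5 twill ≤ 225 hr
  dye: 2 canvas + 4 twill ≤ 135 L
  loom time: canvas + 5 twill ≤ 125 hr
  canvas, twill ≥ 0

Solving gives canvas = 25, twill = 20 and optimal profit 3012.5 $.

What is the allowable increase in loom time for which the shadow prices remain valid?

10

Binding constraints: labor, loom time. The basis is B = [[5,5],[1,5]] with det 20.
Per unit increase in loom time, x* moves by d = (-0.25, 0.25).
The basis stays optimal until dye becomes binding; allowable increase = 10 hr.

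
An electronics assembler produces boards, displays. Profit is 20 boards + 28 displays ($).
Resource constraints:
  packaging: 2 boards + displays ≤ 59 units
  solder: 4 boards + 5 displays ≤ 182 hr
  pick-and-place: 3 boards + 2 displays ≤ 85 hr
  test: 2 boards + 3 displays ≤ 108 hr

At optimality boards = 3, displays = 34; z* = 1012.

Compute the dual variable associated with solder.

2

At the optimum: packaging uses 40 of 59 (slack = 19); solder uses 182 of 182 (binding); pick-and-place uses 77 of 85 (slack = 8); test uses 108 of 108 (binding).
By complementary slackness, y = 0 for the non-binding constraints.
Dual feasibility on the basic columns requires 4·y_solder + 2·y_test = 20, 5·y_solder + 3·y_test = 28.
This yields shadow prices y_solder = 2, y_test = 6.
Shadow price of solder = 2.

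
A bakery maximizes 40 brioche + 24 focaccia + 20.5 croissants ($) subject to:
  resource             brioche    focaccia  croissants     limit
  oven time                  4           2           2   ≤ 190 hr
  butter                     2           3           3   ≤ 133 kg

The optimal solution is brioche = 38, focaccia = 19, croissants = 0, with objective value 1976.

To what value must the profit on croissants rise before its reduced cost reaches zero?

24

At the optimum: oven time uses 190 of 190 (binding); butter uses 133 of 133 (binding).
Dual feasibility on the basic columns requires 4·y_oven time + 2·y_butter = 40, 2·y_oven time + 3·y_butter = 24.
→ y_oven time = 9 and y_butter = 2.
croissants enters the basis when its profit ≥ yᵀa₃ = 9·2 + 2·3 = 24.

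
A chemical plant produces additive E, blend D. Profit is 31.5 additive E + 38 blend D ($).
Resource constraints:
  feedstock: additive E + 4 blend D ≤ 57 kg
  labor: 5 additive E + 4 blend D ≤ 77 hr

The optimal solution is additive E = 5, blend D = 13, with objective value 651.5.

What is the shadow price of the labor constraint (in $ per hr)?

5.5

Check each constraint at x*: feedstock 57/57 (tight); labor 77/77 (tight).
The binding rows give the dual system: 1·y_feedstock + 5·y_labor = 31.5 and 4·y_feedstock + 4·y_labor = 38.
→ y_feedstock = 4 and y_labor = 5.5.
Shadow price of labor = 5.5.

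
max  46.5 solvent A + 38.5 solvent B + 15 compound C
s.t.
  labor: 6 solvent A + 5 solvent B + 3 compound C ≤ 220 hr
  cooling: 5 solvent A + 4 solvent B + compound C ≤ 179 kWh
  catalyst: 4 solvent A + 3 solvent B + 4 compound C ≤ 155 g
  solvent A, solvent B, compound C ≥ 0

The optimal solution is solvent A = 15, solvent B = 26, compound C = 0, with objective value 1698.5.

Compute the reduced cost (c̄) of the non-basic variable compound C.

-6

Check each constraint at x*: labor 220/220 (tight); cooling 179/179 (tight); catalyst 138/155 (slack 17).
By complementary slackness, y = 0 for the non-binding constraint.
From A_Bᵀ y = c: 6·y_labor + 5·y_cooling = 46.5; 5·y_labor + 4·y_cooling = 38.5.
Solving: y_labor = 6.5, y_cooling = 1.5.
Reduced cost of compound C: c₃ − yᵀa₃ = 15 − (6.5·3 + 1.5·1) = 15 − 21 = -6.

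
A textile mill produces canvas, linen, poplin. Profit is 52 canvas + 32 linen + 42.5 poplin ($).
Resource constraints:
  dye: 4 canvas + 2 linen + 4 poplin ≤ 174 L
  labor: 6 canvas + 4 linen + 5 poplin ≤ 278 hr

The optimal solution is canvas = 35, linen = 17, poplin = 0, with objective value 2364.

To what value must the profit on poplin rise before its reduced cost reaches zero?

46

At the optimum: dye uses 174 of 174 (binding); labor uses 278 of 278 (binding).
From A_Bᵀ y = c: 4·y_dye + 6·y_labor = 52; 2·y_dye + 4·y_labor = 32.
This yields shadow prices y_dye = 4, y_labor = 6.
poplin enters the basis when its profit ≥ yᵀa₃ = 4·4 + 6·5 = 46.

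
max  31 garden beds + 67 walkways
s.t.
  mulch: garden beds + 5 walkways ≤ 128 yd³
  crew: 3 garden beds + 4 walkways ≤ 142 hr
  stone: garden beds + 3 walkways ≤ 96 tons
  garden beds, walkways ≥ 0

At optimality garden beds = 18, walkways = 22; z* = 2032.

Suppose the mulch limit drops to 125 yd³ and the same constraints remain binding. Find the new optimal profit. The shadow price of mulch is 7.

2011

Δb = -3, so new z* = 2032 + (7)·(-3) = 2032 − 21 = 2011.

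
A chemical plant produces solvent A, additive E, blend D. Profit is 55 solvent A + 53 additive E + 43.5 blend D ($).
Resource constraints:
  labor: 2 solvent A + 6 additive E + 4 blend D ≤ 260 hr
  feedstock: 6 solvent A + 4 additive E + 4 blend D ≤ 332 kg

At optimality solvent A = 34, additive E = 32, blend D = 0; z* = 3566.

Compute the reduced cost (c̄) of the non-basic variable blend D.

-2.5

Check each constraint at x*: labor 260/260 (tight); feedstock 332/332 (tight).
Dual feasibility on the basic columns requires 2·y_labor + 6·y_feedstock = 55, 6·y_labor + 4·y_feedstock = 53.
This yields shadow prices y_labor = 3.5, y_feedstock = 8.
Reduced cost of blend D: c₃ − yᵀa₃ = 43.5 − (3.5·4 + 8·4) = 43.5 − 46 = -2.5.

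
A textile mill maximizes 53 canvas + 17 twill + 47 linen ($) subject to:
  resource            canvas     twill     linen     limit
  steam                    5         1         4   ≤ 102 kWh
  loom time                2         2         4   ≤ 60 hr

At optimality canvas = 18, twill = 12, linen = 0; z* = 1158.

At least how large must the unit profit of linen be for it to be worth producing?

52

Both steam and loom time are binding at x*.
Dual feasibility on the basic columns requires 5·y_steam + 2·y_loom time = 53, 1·y_steam + 2·y_loom time = 17.
Solving: y_steam = 9, y_loom time = 4.
linen enters the basis when its profit ≥ yᵀa₃ = 9·4 + 4·4 = 52.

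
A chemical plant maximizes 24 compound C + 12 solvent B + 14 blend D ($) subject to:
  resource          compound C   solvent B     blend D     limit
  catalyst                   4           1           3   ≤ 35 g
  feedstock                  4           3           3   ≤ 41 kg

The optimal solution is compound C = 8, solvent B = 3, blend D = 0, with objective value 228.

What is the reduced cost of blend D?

Both catalyst and feedstock are binding at x*.
Dual feasibility on the basic columns requires 4·y_catalyst + 4·y_feedstock = 24, 1·y_catalyst + 3·y_feedstock = 12.
→ y_catalyst = 3 and y_feedstock = 3.
Reduced cost of blend D: c₃ − yᵀa₃ = 14 − (3·3 + 3·3) = 14 − 18 = -4.

-4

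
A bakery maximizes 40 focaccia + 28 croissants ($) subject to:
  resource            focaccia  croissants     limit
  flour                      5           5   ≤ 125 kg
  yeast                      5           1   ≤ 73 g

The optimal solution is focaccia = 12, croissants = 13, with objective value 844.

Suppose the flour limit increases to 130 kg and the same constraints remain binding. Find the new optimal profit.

869

At the optimum: flour uses 125 of 125 (binding); yeast uses 73 of 73 (binding).
From A_Bᵀ y = c: 5·y_flour + 5·y_yeast = 40; 5·y_flour + 1·y_yeast = 28.
This yields shadow prices y_flour = 5, y_yeast = 3.
Δz = y_flour·Δb = 5 × (5) = 25, so new z* = 844 + 25 = 869.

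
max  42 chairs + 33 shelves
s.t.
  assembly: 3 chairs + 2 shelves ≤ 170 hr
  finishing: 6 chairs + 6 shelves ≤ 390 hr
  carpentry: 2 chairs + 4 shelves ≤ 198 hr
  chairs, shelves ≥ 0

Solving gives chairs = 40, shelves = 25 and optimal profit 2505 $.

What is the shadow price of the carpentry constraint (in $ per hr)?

0

Binding: assembly and finishing. Non-binding: carpentry (18 unused).
Slack constraints have shadow price 0 (complementary slackness).
The binding rows give the dual system: 3·y_assembly + 6·y_finishing = 42 and 2·y_assembly + 6·y_finishing = 33.
→ y_assembly = 9 and y_finishing = 2.5.
Shadow price of carpentry = 0.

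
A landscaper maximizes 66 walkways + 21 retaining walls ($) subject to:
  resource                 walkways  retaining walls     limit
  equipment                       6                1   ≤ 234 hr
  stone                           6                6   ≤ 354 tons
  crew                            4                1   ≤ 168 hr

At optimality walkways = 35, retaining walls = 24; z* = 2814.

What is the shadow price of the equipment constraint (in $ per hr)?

9

Check each constraint at x*: equipment 234/234 (tight); stone 354/354 (tight); crew 164/168 (slack 4).
By complementary slackness, y = 0 for the non-binding constraint.
The binding rows give the dual system: 6·y_equipment + 6·y_stone = 66 and 1·y_equipment + 6·y_stone = 21.
Solving: y_equipment = 9, y_stone = 2.
Shadow price of equipment = 9.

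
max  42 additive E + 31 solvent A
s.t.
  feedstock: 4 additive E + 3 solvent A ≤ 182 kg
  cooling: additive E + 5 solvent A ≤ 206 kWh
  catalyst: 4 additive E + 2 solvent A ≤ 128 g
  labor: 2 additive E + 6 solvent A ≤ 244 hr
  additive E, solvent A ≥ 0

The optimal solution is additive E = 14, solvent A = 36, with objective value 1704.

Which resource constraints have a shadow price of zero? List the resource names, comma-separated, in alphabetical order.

feedstock: 164/182 (slack 18)
cooling: 194/206 (slack 12)
catalyst: 128/128 (binding)
labor: 244/244 (binding)
By complementary slackness, a constraint with positive slack has shadow price 0 → cooling, feedstock.

cooling, feedstock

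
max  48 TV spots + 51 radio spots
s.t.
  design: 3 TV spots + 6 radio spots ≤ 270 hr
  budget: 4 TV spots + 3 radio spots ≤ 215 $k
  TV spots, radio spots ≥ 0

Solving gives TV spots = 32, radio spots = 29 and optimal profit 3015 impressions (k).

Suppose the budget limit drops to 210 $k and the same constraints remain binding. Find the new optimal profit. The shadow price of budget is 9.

Δb = -5, so new z* = 3015 + (9)·(-5) = 3015 − 45 = 2970.

2970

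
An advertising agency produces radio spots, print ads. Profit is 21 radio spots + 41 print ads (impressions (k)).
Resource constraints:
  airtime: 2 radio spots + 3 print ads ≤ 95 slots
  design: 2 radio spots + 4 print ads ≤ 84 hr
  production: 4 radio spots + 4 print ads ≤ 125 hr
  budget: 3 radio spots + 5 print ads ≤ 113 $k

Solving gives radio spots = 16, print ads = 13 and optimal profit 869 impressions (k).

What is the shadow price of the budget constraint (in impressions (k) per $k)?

1

At the optimum: airtime uses 71 of 95 (slack = 24); design uses 84 of 84 (binding); production uses 116 of 125 (slack = 9); budget uses 113 of 113 (binding).
Slack constraints have shadow price 0 (complementary slackness).
From A_Bᵀ y = c: 2·y_design + 3·y_budget = 21; 4·y_design + 5·y_budget = 41.
Solving: y_design = 9, y_budget = 1.
Shadow price of budget = 1.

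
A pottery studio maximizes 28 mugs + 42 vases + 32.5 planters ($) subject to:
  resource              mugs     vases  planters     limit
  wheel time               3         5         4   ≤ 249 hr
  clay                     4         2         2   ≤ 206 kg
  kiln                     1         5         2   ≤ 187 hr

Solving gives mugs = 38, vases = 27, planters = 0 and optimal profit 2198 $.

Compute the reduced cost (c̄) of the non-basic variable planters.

-1.5

Binding: wheel time and clay. Non-binding: kiln (14 unused).
By complementary slackness, y = 0 for the non-binding constraint.
Dual feasibility on the basic columns requires 3·y_wheel time + 4·y_clay = 28, 5·y_wheel time + 2·y_clay = 42.
→ y_wheel time = 8 and y_clay = 1.
Reduced cost of planters: c₃ − yᵀa₃ = 32.5 − (8·4 + 1·2) = 32.5 − 34 = -1.5.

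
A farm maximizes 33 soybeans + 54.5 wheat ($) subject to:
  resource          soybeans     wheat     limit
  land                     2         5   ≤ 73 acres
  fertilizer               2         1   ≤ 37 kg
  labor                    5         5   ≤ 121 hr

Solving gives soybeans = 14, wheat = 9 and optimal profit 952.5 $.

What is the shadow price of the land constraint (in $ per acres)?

Check each constraint at x*: land 73/73 (tight); fertilizer 37/37 (tight); labor 115/121 (slack 6).
Slack constraints have shadow price 0 (complementary slackness).
From A_Bᵀ y = c: 2·y_land + 2·y_fertilizer = 33; 5·y_land + 1·y_fertilizer = 54.5.
Solving: y_land = 9.5, y_fertilizer = 7.
Shadow price of land = 9.5.

9.5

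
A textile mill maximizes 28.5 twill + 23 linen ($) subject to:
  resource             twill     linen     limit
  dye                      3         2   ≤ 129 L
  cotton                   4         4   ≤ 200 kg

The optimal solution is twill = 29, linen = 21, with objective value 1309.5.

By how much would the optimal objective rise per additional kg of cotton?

Both dye and cotton are binding at x*.
The binding rows give the dual system: 3·y_dye + 4·y_cotton = 28.5 and 2·y_dye + 4·y_cotton = 23.
→ y_dye = 5.5 and y_cotton = 3.
Shadow price of cotton = 3.

3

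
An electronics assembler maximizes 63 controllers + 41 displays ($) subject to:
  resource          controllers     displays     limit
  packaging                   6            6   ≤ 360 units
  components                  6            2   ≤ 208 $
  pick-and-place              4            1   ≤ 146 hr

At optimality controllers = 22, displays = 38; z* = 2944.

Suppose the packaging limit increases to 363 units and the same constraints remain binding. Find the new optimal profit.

2959

Check each constraint at x*: packaging 360/360 (tight); components 208/208 (tight); pick-and-place 126/146 (slack 20).
By complementary slackness, y = 0 for the non-binding constraint.
Dual feasibility on the basic columns requires 6·y_packaging + 6·y_components = 63, 6·y_packaging + 2·y_components = 41.
Solving: y_packaging = 5, y_components = 5.5.
Δz = y_packaging·Δb = 5 × (3) = 15, so new z* = 2944 + 15 = 2959.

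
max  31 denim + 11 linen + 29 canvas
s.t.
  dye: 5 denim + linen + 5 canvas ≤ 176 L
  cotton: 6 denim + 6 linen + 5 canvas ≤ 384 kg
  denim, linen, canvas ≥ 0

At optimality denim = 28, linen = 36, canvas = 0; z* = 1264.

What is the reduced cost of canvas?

Check each constraint at x*: dye 176/176 (tight); cotton 384/384 (tight).
The binding rows give the dual system: 5·y_dye + 6·y_cotton = 31 and 1·y_dye + 6·y_cotton = 11.
Solving: y_dye = 5, y_cotton = 1.
Reduced cost of canvas: c₃ − yᵀa₃ = 29 − (5·5 + 1·5) = 29 − 30 = -1.

-1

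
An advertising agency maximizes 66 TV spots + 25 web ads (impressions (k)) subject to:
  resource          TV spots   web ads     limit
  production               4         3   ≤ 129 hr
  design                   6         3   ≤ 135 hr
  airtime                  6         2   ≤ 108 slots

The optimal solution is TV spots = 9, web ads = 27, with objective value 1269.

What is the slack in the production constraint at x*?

12

production used = 4·9 + 3·27 = 117; slack = 129 − 117 = 12.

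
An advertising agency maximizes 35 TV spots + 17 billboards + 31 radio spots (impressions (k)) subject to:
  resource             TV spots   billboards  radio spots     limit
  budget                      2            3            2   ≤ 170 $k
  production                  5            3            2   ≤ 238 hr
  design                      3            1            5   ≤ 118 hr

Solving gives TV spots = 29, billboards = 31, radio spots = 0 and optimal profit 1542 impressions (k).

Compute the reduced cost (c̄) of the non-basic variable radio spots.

Binding: production and design. Non-binding: budget (19 unused).
By complementary slackness, y = 0 for the non-binding constraint.
From A_Bᵀ y = c: 5·y_production + 3·y_design = 35; 3·y_production + 1·y_design = 17.
→ y_production = 4 and y_design = 5.
Reduced cost of radio spots: c₃ − yᵀa₃ = 31 − (4·2 + 5·5) = 31 − 33 = -2.

-2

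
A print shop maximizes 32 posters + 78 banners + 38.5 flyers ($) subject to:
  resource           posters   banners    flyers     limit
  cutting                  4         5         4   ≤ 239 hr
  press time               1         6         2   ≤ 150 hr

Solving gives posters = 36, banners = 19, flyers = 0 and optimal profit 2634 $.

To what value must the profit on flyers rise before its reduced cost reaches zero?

Both cutting and press time are binding at x*.
Dual feasibility on the basic columns requires 4·y_cutting + 1·y_press time = 32, 5·y_cutting + 6·y_press time = 78.
→ y_cutting = 6 and y_press time = 8.
flyers enters the basis when its profit ≥ yᵀa₃ = 6·4 + 8·2 = 40.

40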